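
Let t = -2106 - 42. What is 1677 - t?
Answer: 3825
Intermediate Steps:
t = -2148
1677 - t = 1677 - 1*(-2148) = 1677 + 2148 = 3825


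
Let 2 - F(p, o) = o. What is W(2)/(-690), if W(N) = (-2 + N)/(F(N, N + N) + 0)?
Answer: 0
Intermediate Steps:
F(p, o) = 2 - o
W(N) = (-2 + N)/(2 - 2*N) (W(N) = (-2 + N)/((2 - (N + N)) + 0) = (-2 + N)/((2 - 2*N) + 0) = (-2 + N)/(2 - 2*N))
W(2)/(-690) = ((2 - 1*2)/(2*(-1 + 2)))/(-690) = ((½)*(2 - 2)/1)*(-1/690) = ((½)*1*0)*(-1/690) = 0*(-1/690) = 0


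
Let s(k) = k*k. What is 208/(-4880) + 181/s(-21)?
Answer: 49472/134505 ≈ 0.36781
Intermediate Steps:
s(k) = k²
208/(-4880) + 181/s(-21) = 208/(-4880) + 181/((-21)²) = 208*(-1/4880) + 181/441 = -13/305 + 181*(1/441) = -13/305 + 181/441 = 49472/134505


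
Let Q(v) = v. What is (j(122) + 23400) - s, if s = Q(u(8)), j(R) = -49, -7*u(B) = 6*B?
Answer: 163505/7 ≈ 23358.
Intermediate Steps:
u(B) = -6*B/7
s = -48/7 (s = -6/7*8 = -48/7 ≈ -6.8571)
(j(122) + 23400) - s = (-49 + 23400) - 1*(-48/7) = 23351 + 48/7 = 163505/7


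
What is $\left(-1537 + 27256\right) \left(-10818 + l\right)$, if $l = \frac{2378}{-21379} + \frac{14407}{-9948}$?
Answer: $- \frac{19727205360981569}{70892764} \approx -2.7827 \cdot 10^{8}$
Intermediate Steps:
$l = - \frac{331663597}{212678292}$ ($l = 2378 \left(- \frac{1}{21379}\right) + 14407 \left(- \frac{1}{9948}\right) = - \frac{2378}{21379} - \frac{14407}{9948} = - \frac{331663597}{212678292} \approx -1.5595$)
$\left(-1537 + 27256\right) \left(-10818 + l\right) = \left(-1537 + 27256\right) \left(-10818 - \frac{331663597}{212678292}\right) = 25719 \left(- \frac{2301085426453}{212678292}\right) = - \frac{19727205360981569}{70892764}$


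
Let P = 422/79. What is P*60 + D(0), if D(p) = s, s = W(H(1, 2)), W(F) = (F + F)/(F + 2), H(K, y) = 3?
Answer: 127074/395 ≈ 321.71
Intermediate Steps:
W(F) = 2*F/(2 + F) (W(F) = (2*F)/(2 + F) = 2*F/(2 + F))
s = 6/5 (s = 2*3/(2 + 3) = 2*3/5 = 2*3*(1/5) = 6/5 ≈ 1.2000)
P = 422/79 (P = 422*(1/79) = 422/79 ≈ 5.3418)
D(p) = 6/5
P*60 + D(0) = (422/79)*60 + 6/5 = 25320/79 + 6/5 = 127074/395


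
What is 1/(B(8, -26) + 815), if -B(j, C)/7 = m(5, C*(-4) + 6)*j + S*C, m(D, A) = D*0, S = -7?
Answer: -1/459 ≈ -0.0021787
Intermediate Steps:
m(D, A) = 0
B(j, C) = 49*C (B(j, C) = -7*(0*j - 7*C) = -7*(0 - 7*C) = -(-49)*C = 49*C)
1/(B(8, -26) + 815) = 1/(49*(-26) + 815) = 1/(-1274 + 815) = 1/(-459) = -1/459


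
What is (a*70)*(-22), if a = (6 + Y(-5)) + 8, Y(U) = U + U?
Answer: -6160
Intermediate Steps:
Y(U) = 2*U
a = 4 (a = (6 + 2*(-5)) + 8 = (6 - 10) + 8 = -4 + 8 = 4)
(a*70)*(-22) = (4*70)*(-22) = 280*(-22) = -6160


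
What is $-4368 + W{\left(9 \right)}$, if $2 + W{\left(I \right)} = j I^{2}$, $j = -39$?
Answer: $-7529$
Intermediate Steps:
$W{\left(I \right)} = -2 - 39 I^{2}$
$-4368 + W{\left(9 \right)} = -4368 - \left(2 + 39 \cdot 9^{2}\right) = -4368 - 3161 = -7529$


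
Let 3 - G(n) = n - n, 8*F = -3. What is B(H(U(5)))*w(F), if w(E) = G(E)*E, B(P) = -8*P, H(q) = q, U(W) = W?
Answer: 45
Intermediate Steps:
F = -3/8 (F = (1/8)*(-3) = -3/8 ≈ -0.37500)
G(n) = 3 (G(n) = 3 - (n - n) = 3 - 1*0 = 3 + 0 = 3)
w(E) = 3*E
B(H(U(5)))*w(F) = (-8*5)*(3*(-3/8)) = -40*(-9/8) = 45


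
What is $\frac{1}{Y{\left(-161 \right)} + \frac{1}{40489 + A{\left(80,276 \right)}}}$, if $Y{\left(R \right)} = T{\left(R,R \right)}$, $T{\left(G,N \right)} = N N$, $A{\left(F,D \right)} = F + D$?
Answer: $\frac{40845}{1058743246} \approx 3.8579 \cdot 10^{-5}$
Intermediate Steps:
$A{\left(F,D \right)} = D + F$
$T{\left(G,N \right)} = N^{2}$
$Y{\left(R \right)} = R^{2}$
$\frac{1}{Y{\left(-161 \right)} + \frac{1}{40489 + A{\left(80,276 \right)}}} = \frac{1}{\left(-161\right)^{2} + \frac{1}{40489 + \left(276 + 80\right)}} = \frac{1}{25921 + \frac{1}{40489 + 356}} = \frac{1}{25921 + \frac{1}{40845}} = \frac{1}{\frac{1058743246}{40845}} = \frac{40845}{1058743246}$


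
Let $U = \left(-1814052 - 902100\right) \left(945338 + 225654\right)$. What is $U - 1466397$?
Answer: $-3180593729181$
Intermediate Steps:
$U = -3180592262784$ ($U = \left(-2716152\right) 1170992 = -3180592262784$)
$U - 1466397 = -3180592262784 - 1466397 = -3180593729181$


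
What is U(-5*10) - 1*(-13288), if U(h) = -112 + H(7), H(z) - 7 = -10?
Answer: 13173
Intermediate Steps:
H(z) = -3 (H(z) = 7 - 10 = -3)
U(h) = -115 (U(h) = -112 - 3 = -115)
U(-5*10) - 1*(-13288) = -115 - 1*(-13288) = -115 + 13288 = 13173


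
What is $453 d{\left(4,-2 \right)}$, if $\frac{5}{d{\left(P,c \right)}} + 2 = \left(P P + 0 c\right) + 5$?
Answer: $\frac{2265}{19} \approx 119.21$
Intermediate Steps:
$d{\left(P,c \right)} = \frac{5}{3 + P^{2}}$ ($d{\left(P,c \right)} = \frac{5}{-2 + \left(\left(P P + 0 c\right) + 5\right)} = \frac{5}{-2 + \left(\left(P^{2} + 0\right) + 5\right)} = \frac{5}{-2 + \left(P^{2} + 5\right)} = \frac{5}{-2 + \left(5 + P^{2}\right)} = \frac{5}{3 + P^{2}}$)
$453 d{\left(4,-2 \right)} = 453 \frac{5}{3 + 4^{2}} = 453 \frac{5}{3 + 16} = 453 \cdot \frac{5}{19} = \frac{2265}{19}$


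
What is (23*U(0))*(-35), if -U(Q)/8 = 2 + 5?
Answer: 45080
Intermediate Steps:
U(Q) = -56 (U(Q) = -8*(2 + 5) = -8*7 = -56)
(23*U(0))*(-35) = (23*(-56))*(-35) = -1288*(-35) = 45080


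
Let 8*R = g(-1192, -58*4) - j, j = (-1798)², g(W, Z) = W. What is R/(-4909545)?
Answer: 808499/9819090 ≈ 0.082340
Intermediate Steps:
j = 3232804
R = -808499/2 (R = (-1192 - 1*3232804)/8 = (-1192 - 3232804)/8 = (⅛)*(-3233996) = -808499/2 ≈ -4.0425e+5)
R/(-4909545) = -808499/2/(-4909545) = -808499/2*(-1/4909545) = 808499/9819090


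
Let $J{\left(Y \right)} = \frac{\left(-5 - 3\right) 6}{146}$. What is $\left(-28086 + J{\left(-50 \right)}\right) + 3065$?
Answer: $- \frac{1826557}{73} \approx -25021.0$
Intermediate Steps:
$J{\left(Y \right)} = - \frac{24}{73}$ ($J{\left(Y \right)} = \left(-8\right) 6 \cdot \frac{1}{146} = \left(-48\right) \frac{1}{146} = - \frac{24}{73}$)
$\left(-28086 + J{\left(-50 \right)}\right) + 3065 = \left(-28086 - \frac{24}{73}\right) + 3065 = - \frac{2050302}{73} + 3065 = - \frac{1826557}{73}$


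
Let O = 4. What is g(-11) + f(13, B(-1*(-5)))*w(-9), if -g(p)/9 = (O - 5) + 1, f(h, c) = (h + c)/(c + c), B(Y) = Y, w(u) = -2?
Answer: -18/5 ≈ -3.6000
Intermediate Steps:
f(h, c) = (c + h)/(2*c) (f(h, c) = (c + h)/((2*c)) = (c + h)*(1/(2*c)) = (c + h)/(2*c))
g(p) = 0 (g(p) = -9*((4 - 5) + 1) = -9*(-1 + 1) = -9*0 = 0)
g(-11) + f(13, B(-1*(-5)))*w(-9) = 0 + ((-1*(-5) + 13)/(2*((-1*(-5)))))*(-2) = 0 + ((½)*(5 + 13)/5)*(-2) = 0 + ((½)*(⅕)*18)*(-2) = 0 + (9/5)*(-2) = 0 - 18/5 = -18/5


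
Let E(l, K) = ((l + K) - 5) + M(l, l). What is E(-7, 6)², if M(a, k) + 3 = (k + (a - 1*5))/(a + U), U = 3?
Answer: 289/16 ≈ 18.063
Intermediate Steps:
M(a, k) = -3 + (-5 + a + k)/(3 + a) (M(a, k) = -3 + (k + (a - 1*5))/(a + 3) = -3 + (k + (a - 5))/(3 + a) = -3 + (k + (-5 + a))/(3 + a) = -3 + (-5 + a + k)/(3 + a))
E(l, K) = -5 + K + l + (-14 - l)/(3 + l) (E(l, K) = ((l + K) - 5) + (-14 + l - 2*l)/(3 + l) = ((K + l) - 5) + (-14 - l)/(3 + l) = (-5 + K + l) + (-14 - l)/(3 + l) = -5 + K + l + (-14 - l)/(3 + l))
E(-7, 6)² = ((-14 - 1*(-7) + (3 - 7)*(-5 + 6 - 7))/(3 - 7))² = ((-14 + 7 - 4*(-6))/(-4))² = (-(-14 + 7 + 24)/4)² = (-¼*17)² = (-17/4)² = 289/16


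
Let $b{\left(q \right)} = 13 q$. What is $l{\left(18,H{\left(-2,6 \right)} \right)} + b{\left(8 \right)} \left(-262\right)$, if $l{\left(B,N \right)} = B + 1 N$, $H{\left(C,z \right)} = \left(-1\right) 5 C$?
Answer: $-27220$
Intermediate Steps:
$H{\left(C,z \right)} = - 5 C$
$l{\left(B,N \right)} = B + N$
$l{\left(18,H{\left(-2,6 \right)} \right)} + b{\left(8 \right)} \left(-262\right) = \left(18 - -10\right) + 13 \cdot 8 \left(-262\right) = \left(18 + 10\right) + 104 \left(-262\right) = 28 - 27248 = -27220$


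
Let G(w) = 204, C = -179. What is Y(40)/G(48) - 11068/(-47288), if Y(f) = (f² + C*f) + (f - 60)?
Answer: -5450191/200974 ≈ -27.119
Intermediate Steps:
Y(f) = -60 + f² - 178*f (Y(f) = (f² - 179*f) + (f - 60) = (f² - 179*f) + (-60 + f) = -60 + f² - 178*f)
Y(40)/G(48) - 11068/(-47288) = (-60 + 40² - 178*40)/204 - 11068/(-47288) = (-60 + 1600 - 7120)*(1/204) - 11068*(-1/47288) = -5580*1/204 + 2767/11822 = -465/17 + 2767/11822 = -5450191/200974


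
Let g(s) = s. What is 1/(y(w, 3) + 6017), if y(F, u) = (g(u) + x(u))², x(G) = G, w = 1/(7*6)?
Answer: 1/6053 ≈ 0.00016521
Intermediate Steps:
w = 1/42 ≈ 0.023810
y(F, u) = 4*u² (y(F, u) = (u + u)² = (2*u)² = 4*u²)
1/(y(w, 3) + 6017) = 1/(4*3² + 6017) = 1/(4*9 + 6017) = 1/(36 + 6017) = 1/6053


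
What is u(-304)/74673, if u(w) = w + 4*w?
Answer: -1520/74673 ≈ -0.020355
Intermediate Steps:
u(w) = 5*w
u(-304)/74673 = (5*(-304))/74673 = -1520*1/74673 = -1520/74673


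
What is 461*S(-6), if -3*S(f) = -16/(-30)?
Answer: -3688/45 ≈ -81.956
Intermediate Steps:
S(f) = -8/45 (S(f) = -(-16)/(3*(-30)) = -(-16)*(-1)/(3*30) = -⅓*8/15 = -8/45)
461*S(-6) = 461*(-8/45) = -3688/45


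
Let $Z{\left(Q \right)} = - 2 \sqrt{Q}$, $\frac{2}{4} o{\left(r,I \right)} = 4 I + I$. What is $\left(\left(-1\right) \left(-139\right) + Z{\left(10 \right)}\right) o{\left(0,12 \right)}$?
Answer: $16680 - 240 \sqrt{10} \approx 15921.0$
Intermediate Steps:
$o{\left(r,I \right)} = 10 I$ ($o{\left(r,I \right)} = 2 \left(4 I + I\right) = 2 \cdot 5 I = 10 I$)
$\left(\left(-1\right) \left(-139\right) + Z{\left(10 \right)}\right) o{\left(0,12 \right)} = \left(\left(-1\right) \left(-139\right) - 2 \sqrt{10}\right) 10 \cdot 12 = \left(139 - 2 \sqrt{10}\right) 120 = 16680 - 240 \sqrt{10}$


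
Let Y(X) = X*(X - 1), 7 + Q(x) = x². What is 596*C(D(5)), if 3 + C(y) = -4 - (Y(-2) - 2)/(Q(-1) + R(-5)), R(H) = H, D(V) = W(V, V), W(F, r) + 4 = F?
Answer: -43508/11 ≈ -3955.3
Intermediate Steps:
W(F, r) = -4 + F
D(V) = -4 + V
Q(x) = -7 + x²
Y(X) = X*(-1 + X)
C(y) = -73/11 (C(y) = -3 + (-4 - (-2*(-1 - 2) - 2)/((-7 + (-1)²) - 5)) = -3 + (-4 - (-2*(-3) - 2)/((-7 + 1) - 5)) = -3 + (-4 - (6 - 2)/(-6 - 5)) = -3 + (-4 - 4/(-11)) = -3 + (-4 - 4*(-1)/11) = -3 + (-4 - 1*(-4/11)) = -3 + (-4 + 4/11) = -3 - 40/11 = -73/11)
596*C(D(5)) = 596*(-73/11) = -43508/11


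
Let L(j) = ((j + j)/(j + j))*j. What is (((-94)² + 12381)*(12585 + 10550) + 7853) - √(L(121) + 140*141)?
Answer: 490863148 - √19861 ≈ 4.9086e+8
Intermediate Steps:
L(j) = j (L(j) = ((2*j)/((2*j)))*j = ((2*j)*(1/(2*j)))*j = 1*j = j)
(((-94)² + 12381)*(12585 + 10550) + 7853) - √(L(121) + 140*141) = (((-94)² + 12381)*(12585 + 10550) + 7853) - √(121 + 140*141) = ((8836 + 12381)*23135 + 7853) - √(121 + 19740) = (21217*23135 + 7853) - √19861 = (490855295 + 7853) - √19861 = 490863148 - √19861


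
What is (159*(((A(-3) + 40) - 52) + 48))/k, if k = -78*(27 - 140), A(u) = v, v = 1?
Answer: 1961/2938 ≈ 0.66746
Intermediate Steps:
A(u) = 1
k = 8814 (k = -78*(-113) = 8814)
(159*(((A(-3) + 40) - 52) + 48))/k = (159*(((1 + 40) - 52) + 48))/8814 = (159*((41 - 52) + 48))*(1/8814) = (159*(-11 + 48))*(1/8814) = (159*37)*(1/8814) = 5883*(1/8814) = 1961/2938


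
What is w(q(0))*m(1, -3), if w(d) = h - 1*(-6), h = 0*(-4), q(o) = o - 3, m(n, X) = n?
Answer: 6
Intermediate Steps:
q(o) = -3 + o
h = 0
w(d) = 6 (w(d) = 0 - 1*(-6) = 0 + 6 = 6)
w(q(0))*m(1, -3) = 6*1 = 6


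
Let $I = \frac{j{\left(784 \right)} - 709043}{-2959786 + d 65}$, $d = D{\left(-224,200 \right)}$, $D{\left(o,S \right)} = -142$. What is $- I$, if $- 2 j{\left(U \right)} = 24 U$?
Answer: $- \frac{718451}{2969016} \approx -0.24198$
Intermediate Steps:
$j{\left(U \right)} = - 12 U$ ($j{\left(U \right)} = - \frac{24 U}{2} = - 12 U$)
$d = -142$
$I = \frac{718451}{2969016}$ ($I = \frac{\left(-12\right) 784 - 709043}{-2959786 - 9230} = \frac{-9408 - 709043}{-2959786 - 9230} = - \frac{718451}{-2969016} = \left(-718451\right) \left(- \frac{1}{2969016}\right) = \frac{718451}{2969016} \approx 0.24198$)
$- I = \left(-1\right) \frac{718451}{2969016} = - \frac{718451}{2969016}$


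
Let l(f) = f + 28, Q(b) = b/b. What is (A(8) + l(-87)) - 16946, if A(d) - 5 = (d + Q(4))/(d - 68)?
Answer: -340003/20 ≈ -17000.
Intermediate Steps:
Q(b) = 1
A(d) = 5 + (1 + d)/(-68 + d) (A(d) = 5 + (d + 1)/(d - 68) = 5 + (1 + d)/(-68 + d))
l(f) = 28 + f
(A(8) + l(-87)) - 16946 = (3*(-113 + 2*8)/(-68 + 8) + (28 - 87)) - 16946 = (3*(-113 + 16)/(-60) - 59) - 16946 = (3*(-1/60)*(-97) - 59) - 16946 = (97/20 - 59) - 16946 = -1083/20 - 16946 = -340003/20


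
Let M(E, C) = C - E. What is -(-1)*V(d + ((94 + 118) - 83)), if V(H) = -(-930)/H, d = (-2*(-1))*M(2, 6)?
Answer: 930/137 ≈ 6.7883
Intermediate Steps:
d = 8 (d = (-2*(-1))*(6 - 1*2) = 2*(6 - 2) = 2*4 = 8)
V(H) = 930/H
-(-1)*V(d + ((94 + 118) - 83)) = -(-1)*930/(8 + ((94 + 118) - 83)) = -(-1)*930/(8 + (212 - 83)) = -(-1)*930/(8 + 129) = -(-1)*930/137 = -1*(-930/137) = 930/137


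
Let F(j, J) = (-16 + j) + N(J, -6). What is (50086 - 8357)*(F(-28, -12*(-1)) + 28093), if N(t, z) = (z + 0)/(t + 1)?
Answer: 15215686999/13 ≈ 1.1704e+9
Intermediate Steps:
N(t, z) = z/(1 + t)
F(j, J) = -16 + j - 6/(1 + J) (F(j, J) = (-16 + j) - 6/(1 + J) = -16 + j - 6/(1 + J))
(50086 - 8357)*(F(-28, -12*(-1)) + 28093) = (50086 - 8357)*((-6 + (1 - 12*(-1))*(-16 - 28))/(1 - 12*(-1)) + 28093) = 41729*((-6 + (1 + 12)*(-44))/(1 + 12) + 28093) = 41729*((-6 + 13*(-44))/13 + 28093) = 41729*((-6 - 572)/13 + 28093) = 41729*((1/13)*(-578) + 28093) = 41729*(-578/13 + 28093) = 41729*(364631/13) = 15215686999/13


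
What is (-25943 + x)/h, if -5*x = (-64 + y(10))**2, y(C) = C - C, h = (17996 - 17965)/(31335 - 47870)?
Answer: 442512977/31 ≈ 1.4275e+7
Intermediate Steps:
h = -31/16535 (h = 31/(-16535) = 31*(-1/16535) = -31/16535 ≈ -0.0018748)
y(C) = 0
x = -4096/5 (x = -(-64 + 0)**2/5 = -1/5*(-64)**2 = -1/5*4096 = -4096/5 ≈ -819.20)
(-25943 + x)/h = (-25943 - 4096/5)/(-31/16535) = -133811/5*(-16535/31) = 442512977/31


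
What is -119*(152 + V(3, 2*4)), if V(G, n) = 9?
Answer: -19159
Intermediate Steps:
-119*(152 + V(3, 2*4)) = -119*(152 + 9) = -119*161 = -19159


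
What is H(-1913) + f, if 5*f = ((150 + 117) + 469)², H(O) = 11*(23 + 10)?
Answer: 543511/5 ≈ 1.0870e+5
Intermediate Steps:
H(O) = 363 (H(O) = 11*33 = 363)
f = 541696/5 (f = ((150 + 117) + 469)²/5 = (267 + 469)²/5 = (⅕)*736² = (⅕)*541696 = 541696/5 ≈ 1.0834e+5)
H(-1913) + f = 363 + 541696/5 = 543511/5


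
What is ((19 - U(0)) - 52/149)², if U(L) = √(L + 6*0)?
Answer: 7722841/22201 ≈ 347.86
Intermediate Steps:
U(L) = √L (U(L) = √(L + 0) = √L)
((19 - U(0)) - 52/149)² = ((19 - √0) - 52/149)² = ((19 - 1*0) - 52*1/149)² = ((19 + 0) - 52/149)² = (19 - 52/149)² = (2779/149)² = 7722841/22201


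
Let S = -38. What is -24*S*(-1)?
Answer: -912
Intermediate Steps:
-24*S*(-1) = -24*(-38)*(-1) = 912*(-1) = -912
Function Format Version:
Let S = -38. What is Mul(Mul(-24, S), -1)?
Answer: -912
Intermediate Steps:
Mul(Mul(-24, S), -1) = Mul(Mul(-24, -38), -1) = Mul(912, -1) = -912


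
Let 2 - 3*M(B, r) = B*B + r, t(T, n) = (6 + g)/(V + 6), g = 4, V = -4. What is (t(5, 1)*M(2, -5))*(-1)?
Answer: -5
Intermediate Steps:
t(T, n) = 5 (t(T, n) = (6 + 4)/(-4 + 6) = 10/2 = 10*(½) = 5)
M(B, r) = ⅔ - r/3 - B²/3 (M(B, r) = ⅔ - (B*B + r)/3 = ⅔ - (B² + r)/3 = ⅔ - (r + B²)/3 = ⅔ + (-r/3 - B²/3) = ⅔ - r/3 - B²/3)
(t(5, 1)*M(2, -5))*(-1) = (5*(⅔ - ⅓*(-5) - ⅓*2²))*(-1) = (5*(⅔ + 5/3 - ⅓*4))*(-1) = (5*(⅔ + 5/3 - 4/3))*(-1) = (5*1)*(-1) = 5*(-1) = -5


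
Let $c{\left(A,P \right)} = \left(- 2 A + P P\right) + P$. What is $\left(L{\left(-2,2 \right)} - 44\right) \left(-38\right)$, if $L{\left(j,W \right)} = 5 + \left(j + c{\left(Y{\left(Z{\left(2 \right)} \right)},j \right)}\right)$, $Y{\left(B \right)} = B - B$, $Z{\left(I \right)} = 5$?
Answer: $1482$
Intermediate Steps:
$Y{\left(B \right)} = 0$
$c{\left(A,P \right)} = P + P^{2} - 2 A$ ($c{\left(A,P \right)} = \left(- 2 A + P^{2}\right) + P = \left(P^{2} - 2 A\right) + P = P + P^{2} - 2 A$)
$L{\left(j,W \right)} = 5 + j^{2} + 2 j$ ($L{\left(j,W \right)} = 5 + \left(j + \left(j + j^{2} - 0\right)\right) = 5 + \left(j + \left(j + j^{2} + 0\right)\right) = 5 + \left(j + \left(j + j^{2}\right)\right) = 5 + \left(j^{2} + 2 j\right) = 5 + j^{2} + 2 j$)
$\left(L{\left(-2,2 \right)} - 44\right) \left(-38\right) = \left(\left(5 + \left(-2\right)^{2} + 2 \left(-2\right)\right) - 44\right) \left(-38\right) = \left(\left(5 + 4 - 4\right) - 44\right) \left(-38\right) = \left(5 - 44\right) \left(-38\right) = \left(-39\right) \left(-38\right) = 1482$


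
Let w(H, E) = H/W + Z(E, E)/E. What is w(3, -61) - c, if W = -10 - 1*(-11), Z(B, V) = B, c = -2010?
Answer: 2014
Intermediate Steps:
W = 1 (W = -10 + 11 = 1)
w(H, E) = 1 + H (w(H, E) = H/1 + E/E = H*1 + 1 = H + 1 = 1 + H)
w(3, -61) - c = (1 + 3) - 1*(-2010) = 4 + 2010 = 2014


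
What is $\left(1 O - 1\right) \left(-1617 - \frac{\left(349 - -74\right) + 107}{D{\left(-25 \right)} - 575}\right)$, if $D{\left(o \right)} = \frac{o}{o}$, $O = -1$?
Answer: $\frac{927628}{287} \approx 3232.2$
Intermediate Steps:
$D{\left(o \right)} = 1$
$\left(1 O - 1\right) \left(-1617 - \frac{\left(349 - -74\right) + 107}{D{\left(-25 \right)} - 575}\right) = \left(1 \left(-1\right) - 1\right) \left(-1617 - \frac{\left(349 - -74\right) + 107}{1 - 575}\right) = \left(-1 - 1\right) \left(-1617 - \frac{\left(349 + 74\right) + 107}{-574}\right) = - 2 \left(-1617 - \left(423 + 107\right) \left(- \frac{1}{574}\right)\right) = - 2 \left(-1617 - 530 \left(- \frac{1}{574}\right)\right) = - 2 \left(-1617 - - \frac{265}{287}\right) = - 2 \left(-1617 + \frac{265}{287}\right) = \left(-2\right) \left(- \frac{463814}{287}\right) = \frac{927628}{287}$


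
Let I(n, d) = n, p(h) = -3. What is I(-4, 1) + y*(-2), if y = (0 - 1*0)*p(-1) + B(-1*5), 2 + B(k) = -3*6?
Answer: 36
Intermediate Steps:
B(k) = -20 (B(k) = -2 - 3*6 = -2 - 18 = -20)
y = -20 (y = (0 - 1*0)*(-3) - 20 = (0 + 0)*(-3) - 20 = 0*(-3) - 20 = 0 - 20 = -20)
I(-4, 1) + y*(-2) = -4 - 20*(-2) = -4 + 40 = 36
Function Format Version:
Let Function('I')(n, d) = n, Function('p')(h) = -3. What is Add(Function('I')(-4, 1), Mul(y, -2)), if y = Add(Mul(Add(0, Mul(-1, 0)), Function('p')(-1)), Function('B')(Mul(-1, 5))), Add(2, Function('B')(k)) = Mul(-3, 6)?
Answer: 36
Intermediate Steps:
Function('B')(k) = -20 (Function('B')(k) = Add(-2, Mul(-3, 6)) = Add(-2, -18) = -20)
y = -20 (y = Add(Mul(Add(0, Mul(-1, 0)), -3), -20) = Add(Mul(Add(0, 0), -3), -20) = Add(Mul(0, -3), -20) = Add(0, -20) = -20)
Add(Function('I')(-4, 1), Mul(y, -2)) = Add(-4, Mul(-20, -2)) = Add(-4, 40) = 36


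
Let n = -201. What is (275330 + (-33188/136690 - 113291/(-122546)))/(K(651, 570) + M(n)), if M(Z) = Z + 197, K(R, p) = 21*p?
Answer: 2306006345197171/100220112623420 ≈ 23.009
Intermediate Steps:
M(Z) = 197 + Z
(275330 + (-33188/136690 - 113291/(-122546)))/(K(651, 570) + M(n)) = (275330 + (-33188/136690 - 113291/(-122546)))/(21*570 + (197 - 201)) = (275330 + (-33188*1/136690 - 113291*(-1/122546)))/(11970 - 4) = (275330 + (-16594/68345 + 113291/122546))/11966 = (275330 + 5709345071/8375406370)*(1/11966) = (2306006345197171/8375406370)*(1/11966) = 2306006345197171/100220112623420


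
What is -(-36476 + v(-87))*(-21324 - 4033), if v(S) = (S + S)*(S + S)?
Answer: -157213400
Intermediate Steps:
v(S) = 4*S**2 (v(S) = (2*S)*(2*S) = 4*S**2)
-(-36476 + v(-87))*(-21324 - 4033) = -(-36476 + 4*(-87)**2)*(-21324 - 4033) = -(-36476 + 4*7569)*(-25357) = -(-36476 + 30276)*(-25357) = -(-6200)*(-25357) = -1*157213400 = -157213400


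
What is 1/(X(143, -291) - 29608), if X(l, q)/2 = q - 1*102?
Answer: -1/30394 ≈ -3.2901e-5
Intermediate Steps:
X(l, q) = -204 + 2*q (X(l, q) = 2*(q - 1*102) = 2*(q - 102) = 2*(-102 + q) = -204 + 2*q)
1/(X(143, -291) - 29608) = 1/((-204 + 2*(-291)) - 29608) = 1/((-204 - 582) - 29608) = 1/(-786 - 29608) = 1/(-30394) = -1/30394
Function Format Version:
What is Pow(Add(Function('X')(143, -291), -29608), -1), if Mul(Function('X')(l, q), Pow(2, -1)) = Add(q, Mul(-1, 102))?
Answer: Rational(-1, 30394) ≈ -3.2901e-5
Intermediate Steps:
Function('X')(l, q) = Add(-204, Mul(2, q)) (Function('X')(l, q) = Mul(2, Add(q, Mul(-1, 102))) = Mul(2, Add(q, -102)) = Mul(2, Add(-102, q)) = Add(-204, Mul(2, q)))
Pow(Add(Function('X')(143, -291), -29608), -1) = Pow(Add(Add(-204, Mul(2, -291)), -29608), -1) = Pow(Add(Add(-204, -582), -29608), -1) = Pow(Add(-786, -29608), -1) = Pow(-30394, -1) = Rational(-1, 30394)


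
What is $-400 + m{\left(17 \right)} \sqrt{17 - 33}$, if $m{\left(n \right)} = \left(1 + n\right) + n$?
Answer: $-400 + 140 i \approx -400.0 + 140.0 i$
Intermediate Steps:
$m{\left(n \right)} = 1 + 2 n$
$-400 + m{\left(17 \right)} \sqrt{17 - 33} = -400 + \left(1 + 2 \cdot 17\right) \sqrt{17 - 33} = -400 + \left(1 + 34\right) \sqrt{-16} = -400 + 35 \cdot 4 i = -400 + 140 i$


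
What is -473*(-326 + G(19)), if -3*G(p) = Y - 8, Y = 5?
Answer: 153725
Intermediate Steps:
G(p) = 1 (G(p) = -(5 - 8)/3 = -⅓*(-3) = 1)
-473*(-326 + G(19)) = -473*(-326 + 1) = -473*(-325) = 153725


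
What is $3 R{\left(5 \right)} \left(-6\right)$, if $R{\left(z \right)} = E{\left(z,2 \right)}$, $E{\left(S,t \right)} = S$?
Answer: $-90$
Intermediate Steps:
$R{\left(z \right)} = z$
$3 R{\left(5 \right)} \left(-6\right) = 3 \cdot 5 \left(-6\right) = 15 \left(-6\right) = -90$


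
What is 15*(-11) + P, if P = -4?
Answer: -169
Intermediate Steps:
15*(-11) + P = 15*(-11) - 4 = -165 - 4 = -169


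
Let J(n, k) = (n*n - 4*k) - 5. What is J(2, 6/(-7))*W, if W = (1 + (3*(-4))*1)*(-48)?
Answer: 8976/7 ≈ 1282.3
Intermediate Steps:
J(n, k) = -5 + n**2 - 4*k (J(n, k) = (n**2 - 4*k) - 5 = -5 + n**2 - 4*k)
W = 528 (W = (1 - 12*1)*(-48) = (1 - 12)*(-48) = -11*(-48) = 528)
J(2, 6/(-7))*W = (-5 + 2**2 - 24/(-7))*528 = (-5 + 4 - 24*(-1)/7)*528 = (-5 + 4 - 4*(-6/7))*528 = (-5 + 4 + 24/7)*528 = (17/7)*528 = 8976/7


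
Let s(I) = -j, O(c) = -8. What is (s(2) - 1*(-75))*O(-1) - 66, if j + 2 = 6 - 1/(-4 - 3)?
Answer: -4430/7 ≈ -632.86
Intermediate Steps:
j = 29/7 (j = -2 + (6 - 1/(-4 - 3)) = -2 + (6 - 1/(-7)) = -2 + (6 - 1*(-1/7)) = -2 + (6 + 1/7) = -2 + 43/7 = 29/7 ≈ 4.1429)
s(I) = -29/7 (s(I) = -1*29/7 = -29/7)
(s(2) - 1*(-75))*O(-1) - 66 = (-29/7 - 1*(-75))*(-8) - 66 = (-29/7 + 75)*(-8) - 66 = (496/7)*(-8) - 66 = -3968/7 - 66 = -4430/7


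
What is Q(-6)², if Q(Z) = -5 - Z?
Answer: 1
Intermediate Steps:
Q(-6)² = (-5 - 1*(-6))² = (-5 + 6)² = 1² = 1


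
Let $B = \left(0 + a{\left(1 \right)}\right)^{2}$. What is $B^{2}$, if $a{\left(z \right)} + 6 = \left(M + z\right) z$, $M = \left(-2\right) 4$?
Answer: $28561$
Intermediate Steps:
$M = -8$
$a{\left(z \right)} = -6 + z \left(-8 + z\right)$ ($a{\left(z \right)} = -6 + \left(-8 + z\right) z = -6 + z \left(-8 + z\right)$)
$B = 169$ ($B = \left(0 - \left(14 - 1\right)\right)^{2} = \left(0 - 13\right)^{2} = \left(-13\right)^{2} = 169$)
$B^{2} = 169^{2} = 28561$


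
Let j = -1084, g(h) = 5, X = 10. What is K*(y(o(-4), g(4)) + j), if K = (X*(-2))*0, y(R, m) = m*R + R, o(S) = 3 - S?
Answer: 0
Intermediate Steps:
y(R, m) = R + R*m (y(R, m) = R*m + R = R + R*m)
K = 0 (K = (10*(-2))*0 = -20*0 = 0)
K*(y(o(-4), g(4)) + j) = 0*((3 - 1*(-4))*(1 + 5) - 1084) = 0*((3 + 4)*6 - 1084) = 0*(7*6 - 1084) = 0*(42 - 1084) = 0*(-1042) = 0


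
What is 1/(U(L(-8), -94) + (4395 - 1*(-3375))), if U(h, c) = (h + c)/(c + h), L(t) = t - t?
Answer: 1/7771 ≈ 0.00012868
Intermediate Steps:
L(t) = 0
U(h, c) = 1 (U(h, c) = (c + h)/(c + h) = 1)
1/(U(L(-8), -94) + (4395 - 1*(-3375))) = 1/(1 + (4395 - 1*(-3375))) = 1/(1 + (4395 + 3375)) = 1/(1 + 7770) = 1/7771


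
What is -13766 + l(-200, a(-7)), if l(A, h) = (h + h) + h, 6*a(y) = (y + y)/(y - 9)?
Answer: -220249/16 ≈ -13766.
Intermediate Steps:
a(y) = y/(3*(-9 + y)) (a(y) = ((y + y)/(y - 9))/6 = ((2*y)/(-9 + y))/6 = (2*y/(-9 + y))/6 = y/(3*(-9 + y)))
l(A, h) = 3*h (l(A, h) = 2*h + h = 3*h)
-13766 + l(-200, a(-7)) = -13766 + 3*((⅓)*(-7)/(-9 - 7)) = -13766 + 3*((⅓)*(-7)/(-16)) = -13766 + 3*((⅓)*(-7)*(-1/16)) = -13766 + 3*(7/48) = -13766 + 7/16 = -220249/16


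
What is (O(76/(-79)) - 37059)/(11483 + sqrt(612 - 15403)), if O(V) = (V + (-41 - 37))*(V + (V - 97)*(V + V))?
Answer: -293643430021479/65019064529120 + 25572013413*I*sqrt(14791)/65019064529120 ≈ -4.5163 + 0.047832*I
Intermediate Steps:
O(V) = (-78 + V)*(V + 2*V*(-97 + V)) (O(V) = (V - 78)*(V + (-97 + V)*(2*V)) = (-78 + V)*(V + 2*V*(-97 + V)))
(O(76/(-79)) - 37059)/(11483 + sqrt(612 - 15403)) = ((76/(-79))*(15054 - 26524/(-79) + 2*(76/(-79))**2) - 37059)/(11483 + sqrt(612 - 15403)) = ((76*(-1/79))*(15054 - 26524*(-1)/79 + 2*(76*(-1/79))**2) - 37059)/(11483 + sqrt(-14791)) = (-76*(15054 - 349*(-76/79) + 2*(-76/79)**2)/79 - 37059)/(11483 + I*sqrt(14791)) = (-76*(15054 + 26524/79 + 2*(5776/6241))/79 - 37059)/(11483 + I*sqrt(14791)) = (-76*(15054 + 26524/79 + 11552/6241)/79 - 37059)/(11483 + I*sqrt(14791)) = (-76/79*96058962/6241 - 37059)/(11483 + I*sqrt(14791)) = (-7300481112/493039 - 37059)/(11483 + I*sqrt(14791)) = -25572013413/(493039*(11483 + I*sqrt(14791)))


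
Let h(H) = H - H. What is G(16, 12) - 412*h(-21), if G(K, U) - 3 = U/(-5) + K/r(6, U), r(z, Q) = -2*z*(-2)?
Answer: 19/15 ≈ 1.2667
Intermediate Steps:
r(z, Q) = 4*z
G(K, U) = 3 - U/5 + K/24 (G(K, U) = 3 + (U/(-5) + K/((4*6))) = 3 + (U*(-⅕) + K/24) = 3 + (-U/5 + K*(1/24)) = 3 + (-U/5 + K/24) = 3 - U/5 + K/24)
h(H) = 0
G(16, 12) - 412*h(-21) = (3 - ⅕*12 + (1/24)*16) - 412*0 = (3 - 12/5 + ⅔) + 0 = 19/15 + 0 = 19/15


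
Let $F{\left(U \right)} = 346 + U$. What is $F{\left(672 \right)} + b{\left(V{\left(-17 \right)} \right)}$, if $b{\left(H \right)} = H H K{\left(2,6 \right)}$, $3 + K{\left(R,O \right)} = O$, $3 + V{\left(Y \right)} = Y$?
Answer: $2218$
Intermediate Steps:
$V{\left(Y \right)} = -3 + Y$
$K{\left(R,O \right)} = -3 + O$
$b{\left(H \right)} = 3 H^{2}$ ($b{\left(H \right)} = H H \left(-3 + 6\right) = H^{2} \cdot 3 = 3 H^{2}$)
$F{\left(672 \right)} + b{\left(V{\left(-17 \right)} \right)} = \left(346 + 672\right) + 3 \left(-3 - 17\right)^{2} = 1018 + 3 \left(-20\right)^{2} = 1018 + 3 \cdot 400 = 1018 + 1200 = 2218$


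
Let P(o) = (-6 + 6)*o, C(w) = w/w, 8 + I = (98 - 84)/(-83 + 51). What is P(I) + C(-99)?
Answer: 1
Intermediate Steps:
I = -135/16 (I = -8 + (98 - 84)/(-83 + 51) = -8 + 14/(-32) = -8 + 14*(-1/32) = -8 - 7/16 = -135/16 ≈ -8.4375)
C(w) = 1
P(o) = 0 (P(o) = 0*o = 0)
P(I) + C(-99) = 0 + 1 = 1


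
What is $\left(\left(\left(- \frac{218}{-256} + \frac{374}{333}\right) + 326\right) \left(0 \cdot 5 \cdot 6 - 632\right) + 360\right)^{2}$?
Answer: $\frac{1215439587149034289}{28387584} \approx 4.2816 \cdot 10^{10}$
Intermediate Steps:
$\left(\left(\left(- \frac{218}{-256} + \frac{374}{333}\right) + 326\right) \left(0 \cdot 5 \cdot 6 - 632\right) + 360\right)^{2} = \left(\left(\left(\left(-218\right) \left(- \frac{1}{256}\right) + 374 \cdot \frac{1}{333}\right) + 326\right) \left(0 \cdot 6 - 632\right) + 360\right)^{2} = \left(\left(\left(\frac{109}{128} + \frac{374}{333}\right) + 326\right) \left(0 - 632\right) + 360\right)^{2} = \left(\left(\frac{84169}{42624} + 326\right) \left(-632\right) + 360\right)^{2} = \left(\frac{13979593}{42624} \left(-632\right) + 360\right)^{2} = \left(- \frac{1104387847}{5328} + 360\right)^{2} = \left(- \frac{1102469767}{5328}\right)^{2} = \frac{1215439587149034289}{28387584}$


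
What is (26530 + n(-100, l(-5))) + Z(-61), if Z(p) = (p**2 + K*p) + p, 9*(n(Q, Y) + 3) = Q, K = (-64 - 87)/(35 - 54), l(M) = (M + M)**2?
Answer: 5077178/171 ≈ 29691.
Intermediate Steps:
l(M) = 4*M**2 (l(M) = (2*M)**2 = 4*M**2)
K = 151/19 (K = -151/(-19) = -151*(-1/19) = 151/19 ≈ 7.9474)
n(Q, Y) = -3 + Q/9
Z(p) = p**2 + 170*p/19 (Z(p) = (p**2 + 151*p/19) + p = p**2 + 170*p/19)
(26530 + n(-100, l(-5))) + Z(-61) = (26530 + (-3 + (1/9)*(-100))) + (1/19)*(-61)*(170 + 19*(-61)) = (26530 + (-3 - 100/9)) + (1/19)*(-61)*(170 - 1159) = (26530 - 127/9) + (1/19)*(-61)*(-989) = 238643/9 + 60329/19 = 5077178/171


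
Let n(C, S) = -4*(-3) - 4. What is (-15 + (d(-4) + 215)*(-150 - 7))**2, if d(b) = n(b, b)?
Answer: 1226820676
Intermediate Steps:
n(C, S) = 8 (n(C, S) = 12 - 4 = 8)
d(b) = 8
(-15 + (d(-4) + 215)*(-150 - 7))**2 = (-15 + (8 + 215)*(-150 - 7))**2 = (-15 + 223*(-157))**2 = (-15 - 35011)**2 = (-35026)**2 = 1226820676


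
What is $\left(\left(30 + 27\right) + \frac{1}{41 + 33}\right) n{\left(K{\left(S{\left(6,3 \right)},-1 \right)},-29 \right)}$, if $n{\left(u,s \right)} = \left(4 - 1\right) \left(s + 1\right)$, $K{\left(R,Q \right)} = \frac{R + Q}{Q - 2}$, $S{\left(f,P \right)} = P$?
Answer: $- \frac{177198}{37} \approx -4789.1$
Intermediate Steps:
$K{\left(R,Q \right)} = \frac{Q + R}{-2 + Q}$
$n{\left(u,s \right)} = 3 + 3 s$ ($n{\left(u,s \right)} = 3 \left(1 + s\right) = 3 + 3 s$)
$\left(\left(30 + 27\right) + \frac{1}{41 + 33}\right) n{\left(K{\left(S{\left(6,3 \right)},-1 \right)},-29 \right)} = \left(\left(30 + 27\right) + \frac{1}{41 + 33}\right) \left(3 + 3 \left(-29\right)\right) = \left(57 + \frac{1}{74}\right) \left(3 - 87\right) = \left(57 + \frac{1}{74}\right) \left(-84\right) = \frac{4219}{74} \left(-84\right) = - \frac{177198}{37}$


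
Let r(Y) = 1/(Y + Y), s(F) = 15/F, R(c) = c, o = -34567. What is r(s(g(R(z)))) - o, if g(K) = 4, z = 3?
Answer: 518507/15 ≈ 34567.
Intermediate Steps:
r(Y) = 1/(2*Y)
r(s(g(R(z)))) - o = 1/(2*((15/4))) - 1*(-34567) = 1/(2*((15*(1/4)))) + 34567 = 1/(2*(15/4)) + 34567 = (1/2)*(4/15) + 34567 = 2/15 + 34567 = 518507/15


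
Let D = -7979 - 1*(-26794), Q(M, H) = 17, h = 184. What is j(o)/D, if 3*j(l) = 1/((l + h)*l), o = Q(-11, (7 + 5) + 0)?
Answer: 1/192872565 ≈ 5.1848e-9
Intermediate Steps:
o = 17
D = 18815 (D = -7979 + 26794 = 18815)
j(l) = 1/(3*l*(184 + l)) (j(l) = (1/((l + 184)*l))/3 = (1/((184 + l)*l))/3 = (1/(l*(184 + l)))/3 = 1/(3*l*(184 + l)))
j(o)/D = ((1/3)/(17*(184 + 17)))/18815 = ((1/3)*(1/17)/201)*(1/18815) = ((1/3)*(1/17)*(1/201))*(1/18815) = (1/10251)*(1/18815) = 1/192872565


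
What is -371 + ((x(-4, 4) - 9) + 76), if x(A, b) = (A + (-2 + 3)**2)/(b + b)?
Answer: -2435/8 ≈ -304.38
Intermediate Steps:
x(A, b) = (1 + A)/(2*b) (x(A, b) = (A + 1**2)/((2*b)) = (A + 1)*(1/(2*b)) = (1 + A)*(1/(2*b)) = (1 + A)/(2*b))
-371 + ((x(-4, 4) - 9) + 76) = -371 + (((1/2)*(1 - 4)/4 - 9) + 76) = -371 + (((1/2)*(1/4)*(-3) - 9) + 76) = -371 + ((-3/8 - 9) + 76) = -371 + (-75/8 + 76) = -371 + 533/8 = -2435/8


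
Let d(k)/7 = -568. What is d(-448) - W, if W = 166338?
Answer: -170314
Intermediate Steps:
d(k) = -3976 (d(k) = 7*(-568) = -3976)
d(-448) - W = -3976 - 1*166338 = -3976 - 166338 = -170314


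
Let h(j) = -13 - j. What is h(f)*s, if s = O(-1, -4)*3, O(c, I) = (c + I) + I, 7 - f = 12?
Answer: 216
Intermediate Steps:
f = -5 (f = 7 - 1*12 = 7 - 12 = -5)
O(c, I) = c + 2*I (O(c, I) = (I + c) + I = c + 2*I)
s = -27 (s = (-1 + 2*(-4))*3 = (-1 - 8)*3 = -9*3 = -27)
h(f)*s = (-13 - 1*(-5))*(-27) = (-13 + 5)*(-27) = -8*(-27) = 216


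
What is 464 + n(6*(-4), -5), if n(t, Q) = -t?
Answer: 488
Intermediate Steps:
464 + n(6*(-4), -5) = 464 - 6*(-4) = 464 - 1*(-24) = 464 + 24 = 488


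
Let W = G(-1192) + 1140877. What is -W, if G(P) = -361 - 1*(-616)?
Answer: -1141132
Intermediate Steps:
G(P) = 255 (G(P) = -361 + 616 = 255)
W = 1141132 (W = 255 + 1140877 = 1141132)
-W = -1*1141132 = -1141132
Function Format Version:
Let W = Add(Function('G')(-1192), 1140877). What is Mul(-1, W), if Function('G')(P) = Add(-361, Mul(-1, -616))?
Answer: -1141132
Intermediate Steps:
Function('G')(P) = 255 (Function('G')(P) = Add(-361, 616) = 255)
W = 1141132 (W = Add(255, 1140877) = 1141132)
Mul(-1, W) = Mul(-1, 1141132) = -1141132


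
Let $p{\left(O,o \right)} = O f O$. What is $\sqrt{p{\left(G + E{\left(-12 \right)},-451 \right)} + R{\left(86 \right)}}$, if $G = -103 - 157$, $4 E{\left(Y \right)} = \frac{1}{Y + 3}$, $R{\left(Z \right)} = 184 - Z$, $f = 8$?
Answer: $\frac{\sqrt{175288394}}{18} \approx 735.54$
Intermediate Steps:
$E{\left(Y \right)} = \frac{1}{4 \left(3 + Y\right)}$ ($E{\left(Y \right)} = \frac{1}{4 \left(Y + 3\right)} = \frac{1}{4 \left(3 + Y\right)}$)
$G = -260$ ($G = -103 - 157 = -260$)
$p{\left(O,o \right)} = 8 O^{2}$ ($p{\left(O,o \right)} = O 8 O = 8 O O = 8 O^{2}$)
$\sqrt{p{\left(G + E{\left(-12 \right)},-451 \right)} + R{\left(86 \right)}} = \sqrt{8 \left(-260 + \frac{1}{4 \left(3 - 12\right)}\right)^{2} + \left(184 - 86\right)} = \sqrt{8 \left(-260 + \frac{1}{4 \left(-9\right)}\right)^{2} + \left(184 - 86\right)} = \sqrt{8 \left(-260 + \frac{1}{4} \left(- \frac{1}{9}\right)\right)^{2} + 98} = \sqrt{8 \left(-260 - \frac{1}{36}\right)^{2} + 98} = \sqrt{8 \left(- \frac{9361}{36}\right)^{2} + 98} = \sqrt{8 \cdot \frac{87628321}{1296} + 98} = \sqrt{\frac{87628321}{162} + 98} = \sqrt{\frac{87644197}{162}} = \frac{\sqrt{175288394}}{18}$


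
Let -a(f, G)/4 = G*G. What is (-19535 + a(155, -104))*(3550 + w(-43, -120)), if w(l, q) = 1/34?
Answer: -7579902099/34 ≈ -2.2294e+8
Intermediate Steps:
a(f, G) = -4*G² (a(f, G) = -4*G*G = -4*G²)
w(l, q) = 1/34
(-19535 + a(155, -104))*(3550 + w(-43, -120)) = (-19535 - 4*(-104)²)*(3550 + 1/34) = (-19535 - 4*10816)*(120701/34) = (-19535 - 43264)*(120701/34) = -62799*120701/34 = -7579902099/34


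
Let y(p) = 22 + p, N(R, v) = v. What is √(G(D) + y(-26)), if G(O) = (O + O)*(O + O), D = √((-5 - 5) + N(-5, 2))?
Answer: 6*I ≈ 6.0*I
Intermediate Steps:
D = 2*I*√2 (D = √((-5 - 5) + 2) = √(-10 + 2) = √(-8) = 2*I*√2 ≈ 2.8284*I)
G(O) = 4*O² (G(O) = (2*O)*(2*O) = 4*O²)
√(G(D) + y(-26)) = √(4*(2*I*√2)² + (22 - 26)) = √(4*(-8) - 4) = √(-32 - 4) = √(-36) = 6*I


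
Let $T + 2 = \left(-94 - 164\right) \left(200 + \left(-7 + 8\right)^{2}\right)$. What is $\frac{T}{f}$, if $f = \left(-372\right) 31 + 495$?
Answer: $\frac{51860}{11037} \approx 4.6987$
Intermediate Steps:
$T = -51860$ ($T = -2 + \left(-94 - 164\right) \left(200 + \left(-7 + 8\right)^{2}\right) = -2 + \left(-94 - 164\right) \left(200 + 1^{2}\right) = -2 - 258 \left(200 + 1\right) = -2 - 51858 = -51860$)
$f = -11037$ ($f = -11532 + 495 = -11037$)
$\frac{T}{f} = - \frac{51860}{-11037} = \left(-51860\right) \left(- \frac{1}{11037}\right) = \frac{51860}{11037}$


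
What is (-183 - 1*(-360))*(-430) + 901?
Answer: -75209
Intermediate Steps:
(-183 - 1*(-360))*(-430) + 901 = (-183 + 360)*(-430) + 901 = 177*(-430) + 901 = -76110 + 901 = -75209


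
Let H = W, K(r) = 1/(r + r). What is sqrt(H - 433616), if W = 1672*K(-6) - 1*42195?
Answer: I*sqrt(4283553)/3 ≈ 689.89*I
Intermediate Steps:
K(r) = 1/(2*r)
W = -127003/3 (W = 1672*((1/2)/(-6)) - 1*42195 = 1672*((1/2)*(-1/6)) - 42195 = 1672*(-1/12) - 42195 = -418/3 - 42195 = -127003/3 ≈ -42334.)
H = -127003/3 ≈ -42334.
sqrt(H - 433616) = sqrt(-127003/3 - 433616) = sqrt(-1427851/3) = I*sqrt(4283553)/3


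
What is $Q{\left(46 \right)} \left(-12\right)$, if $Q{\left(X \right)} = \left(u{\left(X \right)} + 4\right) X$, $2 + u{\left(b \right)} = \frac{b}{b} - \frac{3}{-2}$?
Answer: $-2484$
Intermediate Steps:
$u{\left(b \right)} = \frac{1}{2}$ ($u{\left(b \right)} = -2 + \left(\frac{b}{b} - \frac{3}{-2}\right) = -2 + \left(1 - - \frac{3}{2}\right) = -2 + \left(1 + \frac{3}{2}\right) = -2 + \frac{5}{2} = \frac{1}{2}$)
$Q{\left(X \right)} = \frac{9 X}{2}$ ($Q{\left(X \right)} = \left(\frac{1}{2} + 4\right) X = \frac{9 X}{2}$)
$Q{\left(46 \right)} \left(-12\right) = \frac{9}{2} \cdot 46 \left(-12\right) = 207 \left(-12\right) = -2484$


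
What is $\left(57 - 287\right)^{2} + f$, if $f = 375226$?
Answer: $428126$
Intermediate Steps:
$\left(57 - 287\right)^{2} + f = \left(57 - 287\right)^{2} + 375226 = \left(-230\right)^{2} + 375226 = 52900 + 375226 = 428126$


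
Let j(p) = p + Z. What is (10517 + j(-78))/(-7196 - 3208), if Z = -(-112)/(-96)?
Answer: -62627/62424 ≈ -1.0033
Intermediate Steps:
Z = -7/6 (Z = -(-112)*(-1)/96 = -1*7/6 = -7/6 ≈ -1.1667)
j(p) = -7/6 + p (j(p) = p - 7/6 = -7/6 + p)
(10517 + j(-78))/(-7196 - 3208) = (10517 + (-7/6 - 78))/(-7196 - 3208) = (10517 - 475/6)/(-10404) = (62627/6)*(-1/10404) = -62627/62424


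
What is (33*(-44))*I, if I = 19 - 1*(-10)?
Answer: -42108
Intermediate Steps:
I = 29 (I = 19 + 10 = 29)
(33*(-44))*I = (33*(-44))*29 = -1452*29 = -42108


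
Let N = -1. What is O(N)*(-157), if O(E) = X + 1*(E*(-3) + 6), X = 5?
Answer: -2198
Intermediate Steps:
O(E) = 11 - 3*E (O(E) = 5 + 1*(E*(-3) + 6) = 5 + 1*(-3*E + 6) = 5 + 1*(6 - 3*E) = 5 + (6 - 3*E) = 11 - 3*E)
O(N)*(-157) = (11 - 3*(-1))*(-157) = (11 + 3)*(-157) = 14*(-157) = -2198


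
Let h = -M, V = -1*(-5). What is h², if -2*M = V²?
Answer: 625/4 ≈ 156.25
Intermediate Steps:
V = 5
M = -25/2 (M = -½*5² = -½*25 = -25/2 ≈ -12.500)
h = 25/2 (h = -1*(-25/2) = 25/2 ≈ 12.500)
h² = (25/2)² = 625/4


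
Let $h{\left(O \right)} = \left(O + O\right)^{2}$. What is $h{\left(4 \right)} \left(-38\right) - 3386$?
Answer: $-5818$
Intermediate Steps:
$h{\left(O \right)} = 4 O^{2}$ ($h{\left(O \right)} = \left(2 O\right)^{2} = 4 O^{2}$)
$h{\left(4 \right)} \left(-38\right) - 3386 = 4 \cdot 4^{2} \left(-38\right) - 3386 = 4 \cdot 16 \left(-38\right) - 3386 = 64 \left(-38\right) - 3386 = -2432 - 3386 = -5818$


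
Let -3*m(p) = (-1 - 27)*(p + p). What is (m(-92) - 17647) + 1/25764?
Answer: -498902683/25764 ≈ -19364.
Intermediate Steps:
m(p) = 56*p/3 (m(p) = -(-1 - 27)*(p + p)/3 = -(-28)*2*p/3 = -(-56)*p/3 = 56*p/3)
(m(-92) - 17647) + 1/25764 = ((56/3)*(-92) - 17647) + 1/25764 = (-5152/3 - 17647) + 1/25764 = -58093/3 + 1/25764 = -498902683/25764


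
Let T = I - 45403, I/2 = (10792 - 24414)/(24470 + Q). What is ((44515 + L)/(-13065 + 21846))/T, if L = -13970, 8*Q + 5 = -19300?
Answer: -5389817975/70351653707577 ≈ -7.6613e-5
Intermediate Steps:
Q = -19305/8 (Q = -5/8 + (⅛)*(-19300) = -5/8 - 4825/2 = -19305/8 ≈ -2413.1)
I = -217952/176455 (I = 2*((10792 - 24414)/(24470 - 19305/8)) = 2*(-13622/176455/8) = 2*(-13622*8/176455) = 2*(-108976/176455) = -217952/176455 ≈ -1.2352)
T = -8011804317/176455 (T = -217952/176455 - 45403 = -8011804317/176455 ≈ -45404.)
((44515 + L)/(-13065 + 21846))/T = ((44515 - 13970)/(-13065 + 21846))/(-8011804317/176455) = (30545/8781)*(-176455/8011804317) = -5389817975/70351653707577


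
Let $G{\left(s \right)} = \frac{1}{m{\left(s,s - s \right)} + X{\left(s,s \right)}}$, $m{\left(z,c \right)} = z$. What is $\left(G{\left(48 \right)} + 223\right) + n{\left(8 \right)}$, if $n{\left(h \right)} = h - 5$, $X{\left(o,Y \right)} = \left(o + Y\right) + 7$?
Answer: $\frac{34127}{151} \approx 226.01$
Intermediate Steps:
$X{\left(o,Y \right)} = 7 + Y + o$ ($X{\left(o,Y \right)} = \left(Y + o\right) + 7 = 7 + Y + o$)
$n{\left(h \right)} = -5 + h$ ($n{\left(h \right)} = h - 5 = -5 + h$)
$G{\left(s \right)} = \frac{1}{7 + 3 s}$ ($G{\left(s \right)} = \frac{1}{s + \left(7 + s + s\right)} = \frac{1}{s + \left(7 + 2 s\right)} = \frac{1}{7 + 3 s}$)
$\left(G{\left(48 \right)} + 223\right) + n{\left(8 \right)} = \left(\frac{1}{7 + 3 \cdot 48} + 223\right) + \left(-5 + 8\right) = \left(\frac{1}{7 + 144} + 223\right) + 3 = \left(\frac{1}{151} + 223\right) + 3 = \frac{33674}{151} + 3 = \frac{34127}{151}$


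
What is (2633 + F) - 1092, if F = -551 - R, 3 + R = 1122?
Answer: -129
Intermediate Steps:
R = 1119 (R = -3 + 1122 = 1119)
F = -1670 (F = -551 - 1*1119 = -551 - 1119 = -1670)
(2633 + F) - 1092 = (2633 - 1670) - 1092 = 963 - 1092 = -129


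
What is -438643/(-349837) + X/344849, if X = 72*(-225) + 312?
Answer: 145707389651/120640939613 ≈ 1.2078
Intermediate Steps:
X = -15888 (X = -16200 + 312 = -15888)
-438643/(-349837) + X/344849 = -438643/(-349837) - 15888/344849 = -438643*(-1/349837) - 15888*1/344849 = 438643/349837 - 15888/344849 = 145707389651/120640939613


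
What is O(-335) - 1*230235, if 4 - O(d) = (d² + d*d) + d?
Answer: -454346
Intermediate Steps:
O(d) = 4 - d - 2*d² (O(d) = 4 - ((d² + d*d) + d) = 4 - ((d² + d²) + d) = 4 - (2*d² + d) = 4 - (d + 2*d²) = 4 + (-d - 2*d²) = 4 - d - 2*d²)
O(-335) - 1*230235 = (4 - 1*(-335) - 2*(-335)²) - 1*230235 = (4 + 335 - 2*112225) - 230235 = (4 + 335 - 224450) - 230235 = -224111 - 230235 = -454346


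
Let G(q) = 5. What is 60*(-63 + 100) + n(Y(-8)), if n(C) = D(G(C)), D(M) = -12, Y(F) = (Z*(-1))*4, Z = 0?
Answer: 2208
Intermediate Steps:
Y(F) = 0 (Y(F) = (0*(-1))*4 = 0*4 = 0)
n(C) = -12
60*(-63 + 100) + n(Y(-8)) = 60*(-63 + 100) - 12 = 60*37 - 12 = 2220 - 12 = 2208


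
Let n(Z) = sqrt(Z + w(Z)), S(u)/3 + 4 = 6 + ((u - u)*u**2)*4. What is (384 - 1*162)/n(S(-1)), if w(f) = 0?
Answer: 37*sqrt(6) ≈ 90.631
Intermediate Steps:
S(u) = 6 (S(u) = -12 + 3*(6 + ((u - u)*u**2)*4) = -12 + 3*(6 + (0*u**2)*4) = -12 + 3*(6 + 0*4) = -12 + 3*(6 + 0) = -12 + 3*6 = -12 + 18 = 6)
n(Z) = sqrt(Z) (n(Z) = sqrt(Z + 0) = sqrt(Z))
(384 - 1*162)/n(S(-1)) = (384 - 1*162)/(sqrt(6)) = (384 - 162)*(sqrt(6)/6) = 222*(sqrt(6)/6) = 37*sqrt(6)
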